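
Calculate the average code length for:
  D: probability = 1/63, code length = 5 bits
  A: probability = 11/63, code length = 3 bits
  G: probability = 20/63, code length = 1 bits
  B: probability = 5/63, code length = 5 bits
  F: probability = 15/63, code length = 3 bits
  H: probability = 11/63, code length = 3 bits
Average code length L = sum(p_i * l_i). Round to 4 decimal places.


Weighted contributions p_i * l_i:
  D: (1/63) * 5 = 5/63
  A: (11/63) * 3 = 33/63
  G: (20/63) * 1 = 20/63
  B: (5/63) * 5 = 25/63
  F: (15/63) * 3 = 45/63
  H: (11/63) * 3 = 33/63
Sum = (5 + 33 + 20 + 25 + 45 + 33)/63 = 161/63

L = 161/63 = 2.5556 bits/symbol


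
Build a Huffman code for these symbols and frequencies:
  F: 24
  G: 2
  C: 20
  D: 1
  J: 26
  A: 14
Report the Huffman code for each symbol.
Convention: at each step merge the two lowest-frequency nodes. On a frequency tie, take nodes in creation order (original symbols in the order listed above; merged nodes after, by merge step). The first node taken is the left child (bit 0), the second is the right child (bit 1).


Huffman tree construction:
Step 1: Merge D(1) + G(2) = 3
Step 2: Merge (D+G)(3) + A(14) = 17
Step 3: Merge ((D+G)+A)(17) + C(20) = 37
Step 4: Merge F(24) + J(26) = 50
Step 5: Merge (((D+G)+A)+C)(37) + (F+J)(50) = 87
Read each symbol's code off the tree from the root (left child = 0, right child = 1).

Codes:
  F: 10 (length 2)
  G: 0001 (length 4)
  C: 01 (length 2)
  D: 0000 (length 4)
  J: 11 (length 2)
  A: 001 (length 3)
Average code length: 194/87 = 2.2299 bits/symbol


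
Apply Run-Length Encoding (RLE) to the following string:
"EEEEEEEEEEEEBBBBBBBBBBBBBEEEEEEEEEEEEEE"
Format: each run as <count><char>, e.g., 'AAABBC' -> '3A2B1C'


Scanning runs left to right:
  i=0: run of 'E' x 12 -> '12E'
  i=12: run of 'B' x 13 -> '13B'
  i=25: run of 'E' x 14 -> '14E'

RLE = 12E13B14E


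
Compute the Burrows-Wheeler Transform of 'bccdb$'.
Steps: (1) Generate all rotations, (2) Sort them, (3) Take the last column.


Rotations (sorted):
  0: $bccdb -> last char: b
  1: b$bccd -> last char: d
  2: bccdb$ -> last char: $
  3: ccdb$b -> last char: b
  4: cdb$bc -> last char: c
  5: db$bcc -> last char: c


BWT = bd$bcc


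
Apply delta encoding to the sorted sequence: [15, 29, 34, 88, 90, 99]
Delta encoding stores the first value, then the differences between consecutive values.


First value: 15
Deltas:
  29 - 15 = 14
  34 - 29 = 5
  88 - 34 = 54
  90 - 88 = 2
  99 - 90 = 9


Delta encoded: [15, 14, 5, 54, 2, 9]


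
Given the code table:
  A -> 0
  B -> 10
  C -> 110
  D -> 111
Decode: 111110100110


Decoding:
111 -> D
110 -> C
10 -> B
0 -> A
110 -> C


Result: DCBAC


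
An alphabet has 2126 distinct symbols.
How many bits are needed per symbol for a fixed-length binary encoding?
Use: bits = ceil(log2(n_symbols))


log2(2126) = 11.0539
Bracket: 2^11 = 2048 < 2126 <= 2^12 = 4096
So ceil(log2(2126)) = 12

bits = ceil(log2(2126)) = ceil(11.0539) = 12 bits


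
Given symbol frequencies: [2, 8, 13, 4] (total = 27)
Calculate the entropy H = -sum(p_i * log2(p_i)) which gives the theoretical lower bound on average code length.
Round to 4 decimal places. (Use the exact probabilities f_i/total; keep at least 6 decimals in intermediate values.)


Per-symbol terms -p_i * log2(p_i) with p_i = f_i/27:
  p = 2/27 = 0.074074: log2(p) = -3.754888, -p*log2(p) = 0.278140
  p = 8/27 = 0.296296: log2(p) = -1.754888, -p*log2(p) = 0.519967
  p = 13/27 = 0.481481: log2(p) = -1.054448, -p*log2(p) = 0.507697
  p = 4/27 = 0.148148: log2(p) = -2.754888, -p*log2(p) = 0.408131
H = 0.278140 + 0.519967 + 0.507697 + 0.408131 = 1.713935

H = 1.7139 bits/symbol


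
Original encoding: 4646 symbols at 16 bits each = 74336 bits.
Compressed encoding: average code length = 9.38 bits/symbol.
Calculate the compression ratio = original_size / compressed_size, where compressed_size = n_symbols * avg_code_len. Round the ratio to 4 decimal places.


original_size = n_symbols * orig_bits = 4646 * 16 = 74336 bits
compressed_size = n_symbols * avg_code_len = 4646 * 9.38 = 43579.48 bits
ratio = original_size / compressed_size = 74336 / 43579.48 = 1.7058

Compression ratio = 1.7058


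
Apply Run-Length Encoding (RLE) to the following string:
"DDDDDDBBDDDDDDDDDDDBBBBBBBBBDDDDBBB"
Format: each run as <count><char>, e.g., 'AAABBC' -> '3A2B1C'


Scanning runs left to right:
  i=0: run of 'D' x 6 -> '6D'
  i=6: run of 'B' x 2 -> '2B'
  i=8: run of 'D' x 11 -> '11D'
  i=19: run of 'B' x 9 -> '9B'
  i=28: run of 'D' x 4 -> '4D'
  i=32: run of 'B' x 3 -> '3B'

RLE = 6D2B11D9B4D3B


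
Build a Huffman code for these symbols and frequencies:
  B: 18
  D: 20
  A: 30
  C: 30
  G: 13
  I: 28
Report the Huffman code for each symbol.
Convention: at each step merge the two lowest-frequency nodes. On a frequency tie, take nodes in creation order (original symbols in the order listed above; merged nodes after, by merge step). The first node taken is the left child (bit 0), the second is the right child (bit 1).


Huffman tree construction:
Step 1: Merge G(13) + B(18) = 31
Step 2: Merge D(20) + I(28) = 48
Step 3: Merge A(30) + C(30) = 60
Step 4: Merge (G+B)(31) + (D+I)(48) = 79
Step 5: Merge (A+C)(60) + ((G+B)+(D+I))(79) = 139
Read each symbol's code off the tree from the root (left child = 0, right child = 1).

Codes:
  B: 101 (length 3)
  D: 110 (length 3)
  A: 00 (length 2)
  C: 01 (length 2)
  G: 100 (length 3)
  I: 111 (length 3)
Average code length: 357/139 = 2.5683 bits/symbol


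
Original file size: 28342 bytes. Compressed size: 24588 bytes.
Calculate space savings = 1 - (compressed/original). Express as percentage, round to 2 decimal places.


ratio = compressed/original = 24588/28342 = 0.867546
savings = 1 - ratio = 1 - 0.867546 = 0.132454
as a percentage: 0.132454 * 100 = 13.25%

Space savings = 1 - 24588/28342 = 13.25%


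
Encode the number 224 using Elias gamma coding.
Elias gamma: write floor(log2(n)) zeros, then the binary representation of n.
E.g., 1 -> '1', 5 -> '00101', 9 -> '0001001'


num_bits = floor(log2(224)) + 1 = 8
leading_zeros = num_bits - 1 = 7
binary(224) = 11100000

Elias gamma(224) = '0000000' + '11100000' = 000000011100000 (15 bits)


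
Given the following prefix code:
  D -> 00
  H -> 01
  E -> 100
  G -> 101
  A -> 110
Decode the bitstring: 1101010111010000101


Decoding step by step:
Bits 110 -> A
Bits 101 -> G
Bits 01 -> H
Bits 110 -> A
Bits 100 -> E
Bits 00 -> D
Bits 101 -> G


Decoded message: AGHAEDG


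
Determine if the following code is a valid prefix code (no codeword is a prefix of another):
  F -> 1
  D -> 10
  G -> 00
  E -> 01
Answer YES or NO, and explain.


Checking each pair (does one codeword prefix another?):
  F='1' vs D='10': prefix -- VIOLATION

NO -- this is NOT a valid prefix code. F (1) is a prefix of D (10).


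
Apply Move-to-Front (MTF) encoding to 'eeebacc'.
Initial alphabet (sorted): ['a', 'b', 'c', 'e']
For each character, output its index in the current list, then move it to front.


MTF encoding:
'e': index 3 in ['a', 'b', 'c', 'e'] -> ['e', 'a', 'b', 'c']
'e': index 0 in ['e', 'a', 'b', 'c'] -> ['e', 'a', 'b', 'c']
'e': index 0 in ['e', 'a', 'b', 'c'] -> ['e', 'a', 'b', 'c']
'b': index 2 in ['e', 'a', 'b', 'c'] -> ['b', 'e', 'a', 'c']
'a': index 2 in ['b', 'e', 'a', 'c'] -> ['a', 'b', 'e', 'c']
'c': index 3 in ['a', 'b', 'e', 'c'] -> ['c', 'a', 'b', 'e']
'c': index 0 in ['c', 'a', 'b', 'e'] -> ['c', 'a', 'b', 'e']


Output: [3, 0, 0, 2, 2, 3, 0]


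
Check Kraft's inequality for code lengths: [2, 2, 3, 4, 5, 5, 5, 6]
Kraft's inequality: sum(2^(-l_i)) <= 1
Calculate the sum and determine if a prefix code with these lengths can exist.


Sum = 2^(-2) + 2^(-2) + 2^(-3) + 2^(-4) + 2^(-5) + 2^(-5) + 2^(-5) + 2^(-6)
    = 0.25 + 0.25 + 0.125 + 0.0625 + 0.03125 + 0.03125 + 0.03125 + 0.015625
    = 51/64 = 0.796875
Since 0.796875 <= 1, Kraft's inequality IS satisfied.
A prefix code with these lengths CAN exist.

Kraft sum = 0.796875. Satisfied.


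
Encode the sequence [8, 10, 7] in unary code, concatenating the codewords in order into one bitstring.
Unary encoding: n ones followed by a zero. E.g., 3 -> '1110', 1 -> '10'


Encode each number as n ones followed by a terminating 0:
  8 -> 111111110 (9 bits)
  10 -> 11111111110 (11 bits)
  7 -> 11111110 (8 bits)
Total length = 9 + 11 + 8 = 28 bits.

Unary([8, 10, 7]) = 1111111101111111111011111110 (28 bits)


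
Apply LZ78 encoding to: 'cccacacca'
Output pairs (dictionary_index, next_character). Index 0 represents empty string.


LZ78 encoding steps:
Dictionary: {0: ''}
Step 1: w='' (idx 0), next='c' -> output (0, 'c'), add 'c' as idx 1
Step 2: w='c' (idx 1), next='c' -> output (1, 'c'), add 'cc' as idx 2
Step 3: w='' (idx 0), next='a' -> output (0, 'a'), add 'a' as idx 3
Step 4: w='c' (idx 1), next='a' -> output (1, 'a'), add 'ca' as idx 4
Step 5: w='cc' (idx 2), next='a' -> output (2, 'a'), add 'cca' as idx 5


Encoded: [(0, 'c'), (1, 'c'), (0, 'a'), (1, 'a'), (2, 'a')]


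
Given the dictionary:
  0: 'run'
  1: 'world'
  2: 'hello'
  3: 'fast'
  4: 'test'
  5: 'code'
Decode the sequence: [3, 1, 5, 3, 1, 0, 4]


Look up each index in the dictionary:
  3 -> 'fast'
  1 -> 'world'
  5 -> 'code'
  3 -> 'fast'
  1 -> 'world'
  0 -> 'run'
  4 -> 'test'

Decoded: "fast world code fast world run test"


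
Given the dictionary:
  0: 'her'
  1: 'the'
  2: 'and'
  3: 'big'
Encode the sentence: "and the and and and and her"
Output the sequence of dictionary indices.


Look up each word in the dictionary:
  'and' -> 2
  'the' -> 1
  'and' -> 2
  'and' -> 2
  'and' -> 2
  'and' -> 2
  'her' -> 0

Encoded: [2, 1, 2, 2, 2, 2, 0]


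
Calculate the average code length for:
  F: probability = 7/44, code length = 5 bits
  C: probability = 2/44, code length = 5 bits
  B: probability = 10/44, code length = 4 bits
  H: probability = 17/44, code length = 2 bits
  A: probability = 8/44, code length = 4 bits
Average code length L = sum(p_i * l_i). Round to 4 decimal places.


Weighted contributions p_i * l_i:
  F: (7/44) * 5 = 35/44
  C: (2/44) * 5 = 10/44
  B: (10/44) * 4 = 40/44
  H: (17/44) * 2 = 34/44
  A: (8/44) * 4 = 32/44
Sum = (35 + 10 + 40 + 34 + 32)/44 = 151/44

L = 151/44 = 3.4318 bits/symbol


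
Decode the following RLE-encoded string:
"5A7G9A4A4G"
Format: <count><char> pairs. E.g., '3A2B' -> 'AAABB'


Expanding each <count><char> pair:
  5A -> 'AAAAA'
  7G -> 'GGGGGGG'
  9A -> 'AAAAAAAAA'
  4A -> 'AAAA'
  4G -> 'GGGG'

Decoded = AAAAAGGGGGGGAAAAAAAAAAAAAGGGG


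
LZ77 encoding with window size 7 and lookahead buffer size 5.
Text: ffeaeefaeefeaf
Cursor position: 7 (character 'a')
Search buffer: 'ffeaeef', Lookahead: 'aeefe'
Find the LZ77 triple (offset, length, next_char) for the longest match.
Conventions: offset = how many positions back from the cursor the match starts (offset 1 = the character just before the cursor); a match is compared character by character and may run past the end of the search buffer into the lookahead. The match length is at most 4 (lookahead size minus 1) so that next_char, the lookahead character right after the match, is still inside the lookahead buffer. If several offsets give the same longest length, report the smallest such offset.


Try each offset into the search buffer:
  offset=1 (pos 6, char 'f'): match length 0
  offset=2 (pos 5, char 'e'): match length 0
  offset=3 (pos 4, char 'e'): match length 0
  offset=4 (pos 3, char 'a'): match length 4
  offset=5 (pos 2, char 'e'): match length 0
  offset=6 (pos 1, char 'f'): match length 0
  offset=7 (pos 0, char 'f'): match length 0
Longest match has length 4 at offset 4.
next_char = character at position 7 + 4 = 11 -> 'e'

Best match: offset=4, length=4 (matching 'aeef' starting at position 3)
LZ77 triple: (4, 4, 'e')


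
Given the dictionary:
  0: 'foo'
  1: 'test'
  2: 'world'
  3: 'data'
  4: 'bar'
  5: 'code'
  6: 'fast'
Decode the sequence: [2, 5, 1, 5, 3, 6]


Look up each index in the dictionary:
  2 -> 'world'
  5 -> 'code'
  1 -> 'test'
  5 -> 'code'
  3 -> 'data'
  6 -> 'fast'

Decoded: "world code test code data fast"


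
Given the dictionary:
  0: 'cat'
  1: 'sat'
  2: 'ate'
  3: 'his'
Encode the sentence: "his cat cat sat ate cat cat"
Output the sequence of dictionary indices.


Look up each word in the dictionary:
  'his' -> 3
  'cat' -> 0
  'cat' -> 0
  'sat' -> 1
  'ate' -> 2
  'cat' -> 0
  'cat' -> 0

Encoded: [3, 0, 0, 1, 2, 0, 0]


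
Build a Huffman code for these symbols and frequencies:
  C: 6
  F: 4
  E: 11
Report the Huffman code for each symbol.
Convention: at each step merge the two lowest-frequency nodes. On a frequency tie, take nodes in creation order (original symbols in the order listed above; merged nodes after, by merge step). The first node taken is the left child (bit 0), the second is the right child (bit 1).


Huffman tree construction:
Step 1: Merge F(4) + C(6) = 10
Step 2: Merge (F+C)(10) + E(11) = 21
Read each symbol's code off the tree from the root (left child = 0, right child = 1).

Codes:
  C: 01 (length 2)
  F: 00 (length 2)
  E: 1 (length 1)
Average code length: 31/21 = 1.4762 bits/symbol


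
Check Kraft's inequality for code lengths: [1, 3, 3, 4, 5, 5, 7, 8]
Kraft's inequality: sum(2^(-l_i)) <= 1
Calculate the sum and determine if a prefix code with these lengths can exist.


Sum = 2^(-1) + 2^(-3) + 2^(-3) + 2^(-4) + 2^(-5) + 2^(-5) + 2^(-7) + 2^(-8)
    = 0.5 + 0.125 + 0.125 + 0.0625 + 0.03125 + 0.03125 + 0.0078125 + 0.00390625
    = 227/256 = 0.88671875
Since 0.88671875 <= 1, Kraft's inequality IS satisfied.
A prefix code with these lengths CAN exist.

Kraft sum = 0.88671875. Satisfied.


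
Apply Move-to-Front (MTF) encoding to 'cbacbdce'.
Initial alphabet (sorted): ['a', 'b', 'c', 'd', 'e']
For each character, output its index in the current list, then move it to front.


MTF encoding:
'c': index 2 in ['a', 'b', 'c', 'd', 'e'] -> ['c', 'a', 'b', 'd', 'e']
'b': index 2 in ['c', 'a', 'b', 'd', 'e'] -> ['b', 'c', 'a', 'd', 'e']
'a': index 2 in ['b', 'c', 'a', 'd', 'e'] -> ['a', 'b', 'c', 'd', 'e']
'c': index 2 in ['a', 'b', 'c', 'd', 'e'] -> ['c', 'a', 'b', 'd', 'e']
'b': index 2 in ['c', 'a', 'b', 'd', 'e'] -> ['b', 'c', 'a', 'd', 'e']
'd': index 3 in ['b', 'c', 'a', 'd', 'e'] -> ['d', 'b', 'c', 'a', 'e']
'c': index 2 in ['d', 'b', 'c', 'a', 'e'] -> ['c', 'd', 'b', 'a', 'e']
'e': index 4 in ['c', 'd', 'b', 'a', 'e'] -> ['e', 'c', 'd', 'b', 'a']


Output: [2, 2, 2, 2, 2, 3, 2, 4]


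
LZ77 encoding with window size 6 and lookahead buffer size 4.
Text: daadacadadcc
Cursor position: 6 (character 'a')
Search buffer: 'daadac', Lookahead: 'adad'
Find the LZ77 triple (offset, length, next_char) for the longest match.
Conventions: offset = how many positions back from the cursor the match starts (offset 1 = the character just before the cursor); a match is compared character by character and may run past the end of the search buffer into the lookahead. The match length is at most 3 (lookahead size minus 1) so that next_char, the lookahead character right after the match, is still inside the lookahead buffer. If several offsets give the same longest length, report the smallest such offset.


Try each offset into the search buffer:
  offset=1 (pos 5, char 'c'): match length 0
  offset=2 (pos 4, char 'a'): match length 1
  offset=3 (pos 3, char 'd'): match length 0
  offset=4 (pos 2, char 'a'): match length 3
  offset=5 (pos 1, char 'a'): match length 1
  offset=6 (pos 0, char 'd'): match length 0
Longest match has length 3 at offset 4.
next_char = character at position 6 + 3 = 9 -> 'd'

Best match: offset=4, length=3 (matching 'ada' starting at position 2)
LZ77 triple: (4, 3, 'd')


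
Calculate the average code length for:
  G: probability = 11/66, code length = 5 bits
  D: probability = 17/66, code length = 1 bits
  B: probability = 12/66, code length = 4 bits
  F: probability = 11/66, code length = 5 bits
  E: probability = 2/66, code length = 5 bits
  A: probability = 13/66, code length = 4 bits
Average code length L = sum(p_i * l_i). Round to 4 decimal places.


Weighted contributions p_i * l_i:
  G: (11/66) * 5 = 55/66
  D: (17/66) * 1 = 17/66
  B: (12/66) * 4 = 48/66
  F: (11/66) * 5 = 55/66
  E: (2/66) * 5 = 10/66
  A: (13/66) * 4 = 52/66
Sum = (55 + 17 + 48 + 55 + 10 + 52)/66 = 237/66

L = 237/66 = 3.5909 bits/symbol


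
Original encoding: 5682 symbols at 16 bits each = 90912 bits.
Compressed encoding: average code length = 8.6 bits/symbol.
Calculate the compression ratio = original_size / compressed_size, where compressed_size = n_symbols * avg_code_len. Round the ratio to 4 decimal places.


original_size = n_symbols * orig_bits = 5682 * 16 = 90912 bits
compressed_size = n_symbols * avg_code_len = 5682 * 8.6 = 48865.2 bits
ratio = original_size / compressed_size = 90912 / 48865.2 = 1.8605

Compression ratio = 1.8605


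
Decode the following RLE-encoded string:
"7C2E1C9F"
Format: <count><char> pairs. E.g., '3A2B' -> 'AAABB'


Expanding each <count><char> pair:
  7C -> 'CCCCCCC'
  2E -> 'EE'
  1C -> 'C'
  9F -> 'FFFFFFFFF'

Decoded = CCCCCCCEECFFFFFFFFF


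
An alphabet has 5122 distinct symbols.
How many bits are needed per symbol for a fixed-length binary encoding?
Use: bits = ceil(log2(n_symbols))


log2(5122) = 12.3225
Bracket: 2^12 = 4096 < 5122 <= 2^13 = 8192
So ceil(log2(5122)) = 13

bits = ceil(log2(5122)) = ceil(12.3225) = 13 bits


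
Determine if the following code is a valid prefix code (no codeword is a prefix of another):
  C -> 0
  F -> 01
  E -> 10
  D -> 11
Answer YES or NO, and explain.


Checking each pair (does one codeword prefix another?):
  C='0' vs F='01': prefix -- VIOLATION

NO -- this is NOT a valid prefix code. C (0) is a prefix of F (01).


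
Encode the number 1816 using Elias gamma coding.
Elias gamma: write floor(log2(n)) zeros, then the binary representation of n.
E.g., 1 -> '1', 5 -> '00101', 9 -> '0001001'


num_bits = floor(log2(1816)) + 1 = 11
leading_zeros = num_bits - 1 = 10
binary(1816) = 11100011000

Elias gamma(1816) = '0000000000' + '11100011000' = 000000000011100011000 (21 bits)


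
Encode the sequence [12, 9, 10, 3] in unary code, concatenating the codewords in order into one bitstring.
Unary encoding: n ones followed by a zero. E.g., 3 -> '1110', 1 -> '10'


Encode each number as n ones followed by a terminating 0:
  12 -> 1111111111110 (13 bits)
  9 -> 1111111110 (10 bits)
  10 -> 11111111110 (11 bits)
  3 -> 1110 (4 bits)
Total length = 13 + 10 + 11 + 4 = 38 bits.

Unary([12, 9, 10, 3]) = 11111111111101111111110111111111101110 (38 bits)


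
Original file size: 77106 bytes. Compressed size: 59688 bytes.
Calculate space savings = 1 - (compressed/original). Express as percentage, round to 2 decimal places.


ratio = compressed/original = 59688/77106 = 0.774103
savings = 1 - ratio = 1 - 0.774103 = 0.225897
as a percentage: 0.225897 * 100 = 22.59%

Space savings = 1 - 59688/77106 = 22.59%


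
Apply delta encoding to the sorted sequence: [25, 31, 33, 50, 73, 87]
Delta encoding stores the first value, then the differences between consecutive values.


First value: 25
Deltas:
  31 - 25 = 6
  33 - 31 = 2
  50 - 33 = 17
  73 - 50 = 23
  87 - 73 = 14


Delta encoded: [25, 6, 2, 17, 23, 14]


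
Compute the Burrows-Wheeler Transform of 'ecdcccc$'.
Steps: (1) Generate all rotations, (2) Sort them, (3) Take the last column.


Rotations (sorted):
  0: $ecdcccc -> last char: c
  1: c$ecdccc -> last char: c
  2: cc$ecdcc -> last char: c
  3: ccc$ecdc -> last char: c
  4: cccc$ecd -> last char: d
  5: cdcccc$e -> last char: e
  6: dcccc$ec -> last char: c
  7: ecdcccc$ -> last char: $


BWT = ccccdec$


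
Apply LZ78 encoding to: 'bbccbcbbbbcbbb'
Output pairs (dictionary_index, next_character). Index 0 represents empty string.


LZ78 encoding steps:
Dictionary: {0: ''}
Step 1: w='' (idx 0), next='b' -> output (0, 'b'), add 'b' as idx 1
Step 2: w='b' (idx 1), next='c' -> output (1, 'c'), add 'bc' as idx 2
Step 3: w='' (idx 0), next='c' -> output (0, 'c'), add 'c' as idx 3
Step 4: w='bc' (idx 2), next='b' -> output (2, 'b'), add 'bcb' as idx 4
Step 5: w='b' (idx 1), next='b' -> output (1, 'b'), add 'bb' as idx 5
Step 6: w='bcb' (idx 4), next='b' -> output (4, 'b'), add 'bcbb' as idx 6
Step 7: w='b' (idx 1), end of input -> output (1, '')


Encoded: [(0, 'b'), (1, 'c'), (0, 'c'), (2, 'b'), (1, 'b'), (4, 'b'), (1, '')]


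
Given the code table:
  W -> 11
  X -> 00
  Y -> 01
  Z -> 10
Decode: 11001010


Decoding:
11 -> W
00 -> X
10 -> Z
10 -> Z


Result: WXZZ


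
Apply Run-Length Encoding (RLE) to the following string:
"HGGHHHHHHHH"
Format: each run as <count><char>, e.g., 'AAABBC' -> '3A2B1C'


Scanning runs left to right:
  i=0: run of 'H' x 1 -> '1H'
  i=1: run of 'G' x 2 -> '2G'
  i=3: run of 'H' x 8 -> '8H'

RLE = 1H2G8H


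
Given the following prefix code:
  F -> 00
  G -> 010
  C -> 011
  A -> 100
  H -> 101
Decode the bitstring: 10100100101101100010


Decoding step by step:
Bits 101 -> H
Bits 00 -> F
Bits 100 -> A
Bits 101 -> H
Bits 101 -> H
Bits 100 -> A
Bits 010 -> G


Decoded message: HFAHHAG


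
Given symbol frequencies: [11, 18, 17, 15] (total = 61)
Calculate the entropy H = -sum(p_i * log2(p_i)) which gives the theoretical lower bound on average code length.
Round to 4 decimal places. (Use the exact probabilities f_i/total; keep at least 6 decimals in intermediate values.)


Per-symbol terms -p_i * log2(p_i) with p_i = f_i/61:
  p = 11/61 = 0.180328: log2(p) = -2.471306, -p*log2(p) = 0.445645
  p = 18/61 = 0.295082: log2(p) = -1.760812, -p*log2(p) = 0.519584
  p = 17/61 = 0.278689: log2(p) = -1.843274, -p*log2(p) = 0.513699
  p = 15/61 = 0.245902: log2(p) = -2.023847, -p*log2(p) = 0.497667
H = 0.445645 + 0.519584 + 0.513699 + 0.497667 = 1.976595

H = 1.9766 bits/symbol


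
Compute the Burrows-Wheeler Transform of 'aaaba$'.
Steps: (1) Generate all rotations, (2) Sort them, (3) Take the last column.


Rotations (sorted):
  0: $aaaba -> last char: a
  1: a$aaab -> last char: b
  2: aaaba$ -> last char: $
  3: aaba$a -> last char: a
  4: aba$aa -> last char: a
  5: ba$aaa -> last char: a


BWT = ab$aaa


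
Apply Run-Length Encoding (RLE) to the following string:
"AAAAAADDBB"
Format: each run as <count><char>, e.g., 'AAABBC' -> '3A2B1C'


Scanning runs left to right:
  i=0: run of 'A' x 6 -> '6A'
  i=6: run of 'D' x 2 -> '2D'
  i=8: run of 'B' x 2 -> '2B'

RLE = 6A2D2B


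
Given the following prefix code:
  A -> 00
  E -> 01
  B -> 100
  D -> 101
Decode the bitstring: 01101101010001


Decoding step by step:
Bits 01 -> E
Bits 101 -> D
Bits 101 -> D
Bits 01 -> E
Bits 00 -> A
Bits 01 -> E


Decoded message: EDDEAE


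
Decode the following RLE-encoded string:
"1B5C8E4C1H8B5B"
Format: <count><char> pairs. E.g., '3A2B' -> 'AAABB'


Expanding each <count><char> pair:
  1B -> 'B'
  5C -> 'CCCCC'
  8E -> 'EEEEEEEE'
  4C -> 'CCCC'
  1H -> 'H'
  8B -> 'BBBBBBBB'
  5B -> 'BBBBB'

Decoded = BCCCCCEEEEEEEECCCCHBBBBBBBBBBBBB


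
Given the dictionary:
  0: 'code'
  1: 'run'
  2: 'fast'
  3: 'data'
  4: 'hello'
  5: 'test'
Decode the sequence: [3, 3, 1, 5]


Look up each index in the dictionary:
  3 -> 'data'
  3 -> 'data'
  1 -> 'run'
  5 -> 'test'

Decoded: "data data run test"


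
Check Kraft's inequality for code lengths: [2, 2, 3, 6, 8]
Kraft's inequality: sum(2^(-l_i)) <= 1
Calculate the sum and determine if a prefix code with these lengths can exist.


Sum = 2^(-2) + 2^(-2) + 2^(-3) + 2^(-6) + 2^(-8)
    = 0.25 + 0.25 + 0.125 + 0.015625 + 0.00390625
    = 165/256 = 0.64453125
Since 0.64453125 <= 1, Kraft's inequality IS satisfied.
A prefix code with these lengths CAN exist.

Kraft sum = 0.64453125. Satisfied.


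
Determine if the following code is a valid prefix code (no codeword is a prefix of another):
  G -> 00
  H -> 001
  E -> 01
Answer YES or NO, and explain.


Checking each pair (does one codeword prefix another?):
  G='00' vs H='001': prefix -- VIOLATION

NO -- this is NOT a valid prefix code. G (00) is a prefix of H (001).


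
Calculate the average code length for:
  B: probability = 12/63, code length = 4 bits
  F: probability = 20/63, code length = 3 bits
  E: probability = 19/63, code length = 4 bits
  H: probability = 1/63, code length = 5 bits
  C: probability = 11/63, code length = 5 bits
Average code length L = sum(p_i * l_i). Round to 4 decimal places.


Weighted contributions p_i * l_i:
  B: (12/63) * 4 = 48/63
  F: (20/63) * 3 = 60/63
  E: (19/63) * 4 = 76/63
  H: (1/63) * 5 = 5/63
  C: (11/63) * 5 = 55/63
Sum = (48 + 60 + 76 + 5 + 55)/63 = 244/63

L = 244/63 = 3.8730 bits/symbol


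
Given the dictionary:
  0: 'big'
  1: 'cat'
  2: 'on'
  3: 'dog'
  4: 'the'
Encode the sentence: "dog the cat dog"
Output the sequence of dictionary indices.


Look up each word in the dictionary:
  'dog' -> 3
  'the' -> 4
  'cat' -> 1
  'dog' -> 3

Encoded: [3, 4, 1, 3]


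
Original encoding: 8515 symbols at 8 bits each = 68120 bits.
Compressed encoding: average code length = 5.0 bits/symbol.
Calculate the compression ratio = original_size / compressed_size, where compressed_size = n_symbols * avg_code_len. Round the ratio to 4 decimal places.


original_size = n_symbols * orig_bits = 8515 * 8 = 68120 bits
compressed_size = n_symbols * avg_code_len = 8515 * 5.0 = 42575.0 bits
ratio = original_size / compressed_size = 68120 / 42575.0 = 1.6

Compression ratio = 1.6


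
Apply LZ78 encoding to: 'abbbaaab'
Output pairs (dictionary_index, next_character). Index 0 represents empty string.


LZ78 encoding steps:
Dictionary: {0: ''}
Step 1: w='' (idx 0), next='a' -> output (0, 'a'), add 'a' as idx 1
Step 2: w='' (idx 0), next='b' -> output (0, 'b'), add 'b' as idx 2
Step 3: w='b' (idx 2), next='b' -> output (2, 'b'), add 'bb' as idx 3
Step 4: w='a' (idx 1), next='a' -> output (1, 'a'), add 'aa' as idx 4
Step 5: w='a' (idx 1), next='b' -> output (1, 'b'), add 'ab' as idx 5


Encoded: [(0, 'a'), (0, 'b'), (2, 'b'), (1, 'a'), (1, 'b')]


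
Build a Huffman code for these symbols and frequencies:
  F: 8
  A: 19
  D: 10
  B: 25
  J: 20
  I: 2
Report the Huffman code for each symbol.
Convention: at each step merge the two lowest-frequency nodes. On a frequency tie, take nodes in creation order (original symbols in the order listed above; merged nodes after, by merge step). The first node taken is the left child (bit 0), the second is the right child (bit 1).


Huffman tree construction:
Step 1: Merge I(2) + F(8) = 10
Step 2: Merge D(10) + (I+F)(10) = 20
Step 3: Merge A(19) + J(20) = 39
Step 4: Merge (D+(I+F))(20) + B(25) = 45
Step 5: Merge (A+J)(39) + ((D+(I+F))+B)(45) = 84
Read each symbol's code off the tree from the root (left child = 0, right child = 1).

Codes:
  F: 1011 (length 4)
  A: 00 (length 2)
  D: 100 (length 3)
  B: 11 (length 2)
  J: 01 (length 2)
  I: 1010 (length 4)
Average code length: 198/84 = 2.3571 bits/symbol


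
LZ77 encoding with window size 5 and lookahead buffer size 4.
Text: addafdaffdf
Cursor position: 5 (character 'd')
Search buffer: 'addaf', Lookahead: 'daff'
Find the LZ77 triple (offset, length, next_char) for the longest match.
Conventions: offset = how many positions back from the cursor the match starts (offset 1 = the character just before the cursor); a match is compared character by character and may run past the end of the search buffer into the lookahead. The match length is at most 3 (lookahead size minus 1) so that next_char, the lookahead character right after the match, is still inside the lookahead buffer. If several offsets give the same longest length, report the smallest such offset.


Try each offset into the search buffer:
  offset=1 (pos 4, char 'f'): match length 0
  offset=2 (pos 3, char 'a'): match length 0
  offset=3 (pos 2, char 'd'): match length 3
  offset=4 (pos 1, char 'd'): match length 1
  offset=5 (pos 0, char 'a'): match length 0
Longest match has length 3 at offset 3.
next_char = character at position 5 + 3 = 8 -> 'f'

Best match: offset=3, length=3 (matching 'daf' starting at position 2)
LZ77 triple: (3, 3, 'f')


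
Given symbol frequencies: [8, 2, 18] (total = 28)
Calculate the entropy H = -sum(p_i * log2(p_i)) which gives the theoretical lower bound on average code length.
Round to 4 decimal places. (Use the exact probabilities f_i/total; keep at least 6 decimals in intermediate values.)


Per-symbol terms -p_i * log2(p_i) with p_i = f_i/28:
  p = 8/28 = 0.285714: log2(p) = -1.807355, -p*log2(p) = 0.516387
  p = 2/28 = 0.071429: log2(p) = -3.807355, -p*log2(p) = 0.271954
  p = 18/28 = 0.642857: log2(p) = -0.637430, -p*log2(p) = 0.409776
H = 0.516387 + 0.271954 + 0.409776 = 1.198117

H = 1.1981 bits/symbol


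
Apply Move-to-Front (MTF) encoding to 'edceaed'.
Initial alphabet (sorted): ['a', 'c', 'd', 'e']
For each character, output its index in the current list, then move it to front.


MTF encoding:
'e': index 3 in ['a', 'c', 'd', 'e'] -> ['e', 'a', 'c', 'd']
'd': index 3 in ['e', 'a', 'c', 'd'] -> ['d', 'e', 'a', 'c']
'c': index 3 in ['d', 'e', 'a', 'c'] -> ['c', 'd', 'e', 'a']
'e': index 2 in ['c', 'd', 'e', 'a'] -> ['e', 'c', 'd', 'a']
'a': index 3 in ['e', 'c', 'd', 'a'] -> ['a', 'e', 'c', 'd']
'e': index 1 in ['a', 'e', 'c', 'd'] -> ['e', 'a', 'c', 'd']
'd': index 3 in ['e', 'a', 'c', 'd'] -> ['d', 'e', 'a', 'c']


Output: [3, 3, 3, 2, 3, 1, 3]


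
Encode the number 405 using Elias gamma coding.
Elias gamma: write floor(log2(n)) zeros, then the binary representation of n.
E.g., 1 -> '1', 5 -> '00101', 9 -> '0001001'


num_bits = floor(log2(405)) + 1 = 9
leading_zeros = num_bits - 1 = 8
binary(405) = 110010101

Elias gamma(405) = '00000000' + '110010101' = 00000000110010101 (17 bits)


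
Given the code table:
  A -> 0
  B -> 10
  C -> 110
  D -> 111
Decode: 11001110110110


Decoding:
110 -> C
0 -> A
111 -> D
0 -> A
110 -> C
110 -> C


Result: CADACC


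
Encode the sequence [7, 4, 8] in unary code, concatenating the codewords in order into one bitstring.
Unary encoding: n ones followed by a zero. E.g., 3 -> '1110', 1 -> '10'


Encode each number as n ones followed by a terminating 0:
  7 -> 11111110 (8 bits)
  4 -> 11110 (5 bits)
  8 -> 111111110 (9 bits)
Total length = 8 + 5 + 9 = 22 bits.

Unary([7, 4, 8]) = 1111111011110111111110 (22 bits)


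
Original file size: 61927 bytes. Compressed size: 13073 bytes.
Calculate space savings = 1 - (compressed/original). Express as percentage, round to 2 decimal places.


ratio = compressed/original = 13073/61927 = 0.211103
savings = 1 - ratio = 1 - 0.211103 = 0.788897
as a percentage: 0.788897 * 100 = 78.89%

Space savings = 1 - 13073/61927 = 78.89%


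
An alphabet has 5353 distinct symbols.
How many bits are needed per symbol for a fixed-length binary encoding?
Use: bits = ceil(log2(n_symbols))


log2(5353) = 12.3861
Bracket: 2^12 = 4096 < 5353 <= 2^13 = 8192
So ceil(log2(5353)) = 13

bits = ceil(log2(5353)) = ceil(12.3861) = 13 bits


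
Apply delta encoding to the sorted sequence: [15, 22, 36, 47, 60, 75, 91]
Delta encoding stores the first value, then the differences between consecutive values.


First value: 15
Deltas:
  22 - 15 = 7
  36 - 22 = 14
  47 - 36 = 11
  60 - 47 = 13
  75 - 60 = 15
  91 - 75 = 16


Delta encoded: [15, 7, 14, 11, 13, 15, 16]


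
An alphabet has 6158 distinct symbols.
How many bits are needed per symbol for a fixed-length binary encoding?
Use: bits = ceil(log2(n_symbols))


log2(6158) = 12.5882
Bracket: 2^12 = 4096 < 6158 <= 2^13 = 8192
So ceil(log2(6158)) = 13

bits = ceil(log2(6158)) = ceil(12.5882) = 13 bits


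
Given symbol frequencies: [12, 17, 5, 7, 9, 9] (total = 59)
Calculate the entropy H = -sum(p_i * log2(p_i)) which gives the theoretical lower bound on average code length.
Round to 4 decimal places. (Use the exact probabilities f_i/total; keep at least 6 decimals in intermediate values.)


Per-symbol terms -p_i * log2(p_i) with p_i = f_i/59:
  p = 12/59 = 0.203390: log2(p) = -2.297681, -p*log2(p) = 0.467325
  p = 17/59 = 0.288136: log2(p) = -1.795180, -p*log2(p) = 0.517255
  p = 5/59 = 0.084746: log2(p) = -3.560715, -p*log2(p) = 0.301756
  p = 7/59 = 0.118644: log2(p) = -3.075288, -p*log2(p) = 0.364865
  p = 9/59 = 0.152542: log2(p) = -2.712718, -p*log2(p) = 0.413804
  p = 9/59 = 0.152542: log2(p) = -2.712718, -p*log2(p) = 0.413804
H = 0.467325 + 0.517255 + 0.301756 + 0.364865 + 0.413804 + 0.413804 = 2.478809

H = 2.4788 bits/symbol


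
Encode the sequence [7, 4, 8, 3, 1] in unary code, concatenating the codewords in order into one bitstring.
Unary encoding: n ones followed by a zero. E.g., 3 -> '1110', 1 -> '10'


Encode each number as n ones followed by a terminating 0:
  7 -> 11111110 (8 bits)
  4 -> 11110 (5 bits)
  8 -> 111111110 (9 bits)
  3 -> 1110 (4 bits)
  1 -> 10 (2 bits)
Total length = 8 + 5 + 9 + 4 + 2 = 28 bits.

Unary([7, 4, 8, 3, 1]) = 1111111011110111111110111010 (28 bits)


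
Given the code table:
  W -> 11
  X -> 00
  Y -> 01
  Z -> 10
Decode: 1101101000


Decoding:
11 -> W
01 -> Y
10 -> Z
10 -> Z
00 -> X


Result: WYZZX


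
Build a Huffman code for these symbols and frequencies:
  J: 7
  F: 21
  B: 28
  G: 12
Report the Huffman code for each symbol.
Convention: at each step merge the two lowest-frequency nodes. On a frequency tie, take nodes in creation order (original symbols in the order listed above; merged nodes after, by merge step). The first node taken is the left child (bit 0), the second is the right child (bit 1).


Huffman tree construction:
Step 1: Merge J(7) + G(12) = 19
Step 2: Merge (J+G)(19) + F(21) = 40
Step 3: Merge B(28) + ((J+G)+F)(40) = 68
Read each symbol's code off the tree from the root (left child = 0, right child = 1).

Codes:
  J: 100 (length 3)
  F: 11 (length 2)
  B: 0 (length 1)
  G: 101 (length 3)
Average code length: 127/68 = 1.8676 bits/symbol


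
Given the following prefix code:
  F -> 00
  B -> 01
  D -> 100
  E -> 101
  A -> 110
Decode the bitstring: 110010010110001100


Decoding step by step:
Bits 110 -> A
Bits 01 -> B
Bits 00 -> F
Bits 101 -> E
Bits 100 -> D
Bits 01 -> B
Bits 100 -> D


Decoded message: ABFEDBD


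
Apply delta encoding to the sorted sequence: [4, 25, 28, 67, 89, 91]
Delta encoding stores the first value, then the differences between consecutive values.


First value: 4
Deltas:
  25 - 4 = 21
  28 - 25 = 3
  67 - 28 = 39
  89 - 67 = 22
  91 - 89 = 2


Delta encoded: [4, 21, 3, 39, 22, 2]


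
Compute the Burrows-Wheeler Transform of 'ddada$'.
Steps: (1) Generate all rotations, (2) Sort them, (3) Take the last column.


Rotations (sorted):
  0: $ddada -> last char: a
  1: a$ddad -> last char: d
  2: ada$dd -> last char: d
  3: da$dda -> last char: a
  4: dada$d -> last char: d
  5: ddada$ -> last char: $


BWT = addad$


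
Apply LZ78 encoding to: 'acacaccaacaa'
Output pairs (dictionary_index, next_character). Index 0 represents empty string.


LZ78 encoding steps:
Dictionary: {0: ''}
Step 1: w='' (idx 0), next='a' -> output (0, 'a'), add 'a' as idx 1
Step 2: w='' (idx 0), next='c' -> output (0, 'c'), add 'c' as idx 2
Step 3: w='a' (idx 1), next='c' -> output (1, 'c'), add 'ac' as idx 3
Step 4: w='ac' (idx 3), next='c' -> output (3, 'c'), add 'acc' as idx 4
Step 5: w='a' (idx 1), next='a' -> output (1, 'a'), add 'aa' as idx 5
Step 6: w='c' (idx 2), next='a' -> output (2, 'a'), add 'ca' as idx 6
Step 7: w='a' (idx 1), end of input -> output (1, '')


Encoded: [(0, 'a'), (0, 'c'), (1, 'c'), (3, 'c'), (1, 'a'), (2, 'a'), (1, '')]


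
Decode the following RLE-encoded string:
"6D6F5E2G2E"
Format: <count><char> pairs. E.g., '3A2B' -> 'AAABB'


Expanding each <count><char> pair:
  6D -> 'DDDDDD'
  6F -> 'FFFFFF'
  5E -> 'EEEEE'
  2G -> 'GG'
  2E -> 'EE'

Decoded = DDDDDDFFFFFFEEEEEGGEE


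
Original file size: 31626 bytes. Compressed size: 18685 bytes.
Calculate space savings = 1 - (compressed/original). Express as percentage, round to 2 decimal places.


ratio = compressed/original = 18685/31626 = 0.590811
savings = 1 - ratio = 1 - 0.590811 = 0.409189
as a percentage: 0.409189 * 100 = 40.92%

Space savings = 1 - 18685/31626 = 40.92%


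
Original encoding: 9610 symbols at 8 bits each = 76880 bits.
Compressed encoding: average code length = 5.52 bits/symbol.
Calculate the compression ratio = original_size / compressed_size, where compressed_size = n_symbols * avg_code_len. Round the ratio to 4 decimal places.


original_size = n_symbols * orig_bits = 9610 * 8 = 76880 bits
compressed_size = n_symbols * avg_code_len = 9610 * 5.52 = 53047.2 bits
ratio = original_size / compressed_size = 76880 / 53047.2 = 1.4493

Compression ratio = 1.4493


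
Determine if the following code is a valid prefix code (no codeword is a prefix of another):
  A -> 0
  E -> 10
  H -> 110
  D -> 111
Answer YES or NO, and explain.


Checking each pair (does one codeword prefix another?):
  A='0' vs E='10': no prefix
  A='0' vs H='110': no prefix
  A='0' vs D='111': no prefix
  E='10' vs A='0': no prefix
  E='10' vs H='110': no prefix
  E='10' vs D='111': no prefix
  H='110' vs A='0': no prefix
  H='110' vs E='10': no prefix
  H='110' vs D='111': no prefix
  D='111' vs A='0': no prefix
  D='111' vs E='10': no prefix
  D='111' vs H='110': no prefix
No violation found over all pairs.

YES -- this is a valid prefix code. No codeword is a prefix of any other codeword.


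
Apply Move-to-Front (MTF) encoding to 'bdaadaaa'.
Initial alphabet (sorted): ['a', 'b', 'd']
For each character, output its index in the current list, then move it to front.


MTF encoding:
'b': index 1 in ['a', 'b', 'd'] -> ['b', 'a', 'd']
'd': index 2 in ['b', 'a', 'd'] -> ['d', 'b', 'a']
'a': index 2 in ['d', 'b', 'a'] -> ['a', 'd', 'b']
'a': index 0 in ['a', 'd', 'b'] -> ['a', 'd', 'b']
'd': index 1 in ['a', 'd', 'b'] -> ['d', 'a', 'b']
'a': index 1 in ['d', 'a', 'b'] -> ['a', 'd', 'b']
'a': index 0 in ['a', 'd', 'b'] -> ['a', 'd', 'b']
'a': index 0 in ['a', 'd', 'b'] -> ['a', 'd', 'b']


Output: [1, 2, 2, 0, 1, 1, 0, 0]


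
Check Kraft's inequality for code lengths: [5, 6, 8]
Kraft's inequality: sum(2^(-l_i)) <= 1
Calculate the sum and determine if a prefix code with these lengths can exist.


Sum = 2^(-5) + 2^(-6) + 2^(-8)
    = 0.03125 + 0.015625 + 0.00390625
    = 13/256 = 0.05078125
Since 0.05078125 <= 1, Kraft's inequality IS satisfied.
A prefix code with these lengths CAN exist.

Kraft sum = 0.05078125. Satisfied.


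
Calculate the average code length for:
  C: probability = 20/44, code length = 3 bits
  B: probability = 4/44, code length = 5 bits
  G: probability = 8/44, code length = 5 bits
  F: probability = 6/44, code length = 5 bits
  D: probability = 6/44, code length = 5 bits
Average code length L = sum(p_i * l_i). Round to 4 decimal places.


Weighted contributions p_i * l_i:
  C: (20/44) * 3 = 60/44
  B: (4/44) * 5 = 20/44
  G: (8/44) * 5 = 40/44
  F: (6/44) * 5 = 30/44
  D: (6/44) * 5 = 30/44
Sum = (60 + 20 + 40 + 30 + 30)/44 = 180/44

L = 180/44 = 4.0909 bits/symbol


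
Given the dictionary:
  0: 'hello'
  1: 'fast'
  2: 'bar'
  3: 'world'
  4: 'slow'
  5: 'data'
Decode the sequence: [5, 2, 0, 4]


Look up each index in the dictionary:
  5 -> 'data'
  2 -> 'bar'
  0 -> 'hello'
  4 -> 'slow'

Decoded: "data bar hello slow"


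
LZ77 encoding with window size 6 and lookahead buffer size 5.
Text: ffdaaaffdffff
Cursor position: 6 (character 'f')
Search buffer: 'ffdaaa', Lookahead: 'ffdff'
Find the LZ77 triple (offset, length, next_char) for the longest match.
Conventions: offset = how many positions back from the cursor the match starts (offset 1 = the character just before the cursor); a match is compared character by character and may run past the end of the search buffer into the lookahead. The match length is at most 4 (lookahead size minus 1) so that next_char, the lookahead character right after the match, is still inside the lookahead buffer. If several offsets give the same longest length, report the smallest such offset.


Try each offset into the search buffer:
  offset=1 (pos 5, char 'a'): match length 0
  offset=2 (pos 4, char 'a'): match length 0
  offset=3 (pos 3, char 'a'): match length 0
  offset=4 (pos 2, char 'd'): match length 0
  offset=5 (pos 1, char 'f'): match length 1
  offset=6 (pos 0, char 'f'): match length 3
Longest match has length 3 at offset 6.
next_char = character at position 6 + 3 = 9 -> 'f'

Best match: offset=6, length=3 (matching 'ffd' starting at position 0)
LZ77 triple: (6, 3, 'f')
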